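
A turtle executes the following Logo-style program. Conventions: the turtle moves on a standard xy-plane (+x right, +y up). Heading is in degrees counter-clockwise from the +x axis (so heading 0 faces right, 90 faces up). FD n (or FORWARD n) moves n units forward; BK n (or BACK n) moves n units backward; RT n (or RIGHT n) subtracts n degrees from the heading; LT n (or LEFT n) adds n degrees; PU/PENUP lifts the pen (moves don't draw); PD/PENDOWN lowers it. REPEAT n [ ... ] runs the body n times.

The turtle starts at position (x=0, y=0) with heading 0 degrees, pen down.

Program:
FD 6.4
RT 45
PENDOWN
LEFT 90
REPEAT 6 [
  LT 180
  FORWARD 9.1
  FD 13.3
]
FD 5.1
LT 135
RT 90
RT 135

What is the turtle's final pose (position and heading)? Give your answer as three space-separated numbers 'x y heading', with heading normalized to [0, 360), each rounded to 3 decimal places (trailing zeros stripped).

Answer: 10.006 3.606 315

Derivation:
Executing turtle program step by step:
Start: pos=(0,0), heading=0, pen down
FD 6.4: (0,0) -> (6.4,0) [heading=0, draw]
RT 45: heading 0 -> 315
PD: pen down
LT 90: heading 315 -> 45
REPEAT 6 [
  -- iteration 1/6 --
  LT 180: heading 45 -> 225
  FD 9.1: (6.4,0) -> (-0.035,-6.435) [heading=225, draw]
  FD 13.3: (-0.035,-6.435) -> (-9.439,-15.839) [heading=225, draw]
  -- iteration 2/6 --
  LT 180: heading 225 -> 45
  FD 9.1: (-9.439,-15.839) -> (-3.005,-9.405) [heading=45, draw]
  FD 13.3: (-3.005,-9.405) -> (6.4,0) [heading=45, draw]
  -- iteration 3/6 --
  LT 180: heading 45 -> 225
  FD 9.1: (6.4,0) -> (-0.035,-6.435) [heading=225, draw]
  FD 13.3: (-0.035,-6.435) -> (-9.439,-15.839) [heading=225, draw]
  -- iteration 4/6 --
  LT 180: heading 225 -> 45
  FD 9.1: (-9.439,-15.839) -> (-3.005,-9.405) [heading=45, draw]
  FD 13.3: (-3.005,-9.405) -> (6.4,0) [heading=45, draw]
  -- iteration 5/6 --
  LT 180: heading 45 -> 225
  FD 9.1: (6.4,0) -> (-0.035,-6.435) [heading=225, draw]
  FD 13.3: (-0.035,-6.435) -> (-9.439,-15.839) [heading=225, draw]
  -- iteration 6/6 --
  LT 180: heading 225 -> 45
  FD 9.1: (-9.439,-15.839) -> (-3.005,-9.405) [heading=45, draw]
  FD 13.3: (-3.005,-9.405) -> (6.4,0) [heading=45, draw]
]
FD 5.1: (6.4,0) -> (10.006,3.606) [heading=45, draw]
LT 135: heading 45 -> 180
RT 90: heading 180 -> 90
RT 135: heading 90 -> 315
Final: pos=(10.006,3.606), heading=315, 14 segment(s) drawn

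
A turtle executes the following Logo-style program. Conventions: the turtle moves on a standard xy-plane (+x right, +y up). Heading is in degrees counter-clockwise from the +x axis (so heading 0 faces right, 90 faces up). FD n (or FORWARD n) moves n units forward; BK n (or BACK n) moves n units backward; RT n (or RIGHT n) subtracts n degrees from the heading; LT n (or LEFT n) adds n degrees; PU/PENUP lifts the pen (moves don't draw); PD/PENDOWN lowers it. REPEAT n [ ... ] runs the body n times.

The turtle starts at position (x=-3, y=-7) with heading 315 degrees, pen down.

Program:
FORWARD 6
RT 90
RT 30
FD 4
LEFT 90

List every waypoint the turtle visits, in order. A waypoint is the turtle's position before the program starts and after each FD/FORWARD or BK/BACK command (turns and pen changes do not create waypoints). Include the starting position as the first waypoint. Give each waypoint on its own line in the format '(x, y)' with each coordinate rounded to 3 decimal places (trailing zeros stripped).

Executing turtle program step by step:
Start: pos=(-3,-7), heading=315, pen down
FD 6: (-3,-7) -> (1.243,-11.243) [heading=315, draw]
RT 90: heading 315 -> 225
RT 30: heading 225 -> 195
FD 4: (1.243,-11.243) -> (-2.621,-12.278) [heading=195, draw]
LT 90: heading 195 -> 285
Final: pos=(-2.621,-12.278), heading=285, 2 segment(s) drawn
Waypoints (3 total):
(-3, -7)
(1.243, -11.243)
(-2.621, -12.278)

Answer: (-3, -7)
(1.243, -11.243)
(-2.621, -12.278)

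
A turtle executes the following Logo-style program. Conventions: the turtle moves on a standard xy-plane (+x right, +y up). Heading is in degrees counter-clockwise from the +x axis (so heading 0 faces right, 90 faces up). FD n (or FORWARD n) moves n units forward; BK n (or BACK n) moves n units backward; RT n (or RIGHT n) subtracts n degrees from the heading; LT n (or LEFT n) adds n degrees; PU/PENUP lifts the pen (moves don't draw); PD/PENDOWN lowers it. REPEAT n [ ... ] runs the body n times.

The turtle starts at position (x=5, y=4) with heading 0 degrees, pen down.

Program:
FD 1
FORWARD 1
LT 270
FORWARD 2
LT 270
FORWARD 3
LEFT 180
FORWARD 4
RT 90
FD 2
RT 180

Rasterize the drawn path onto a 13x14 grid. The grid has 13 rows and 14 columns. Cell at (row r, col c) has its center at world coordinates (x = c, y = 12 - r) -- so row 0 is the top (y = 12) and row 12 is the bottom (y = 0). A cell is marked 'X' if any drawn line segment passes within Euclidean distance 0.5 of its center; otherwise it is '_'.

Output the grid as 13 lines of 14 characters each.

Segment 0: (5,4) -> (6,4)
Segment 1: (6,4) -> (7,4)
Segment 2: (7,4) -> (7,2)
Segment 3: (7,2) -> (4,2)
Segment 4: (4,2) -> (8,2)
Segment 5: (8,2) -> (8,-0)

Answer: ______________
______________
______________
______________
______________
______________
______________
______________
_____XXX______
_______X______
____XXXXX_____
________X_____
________X_____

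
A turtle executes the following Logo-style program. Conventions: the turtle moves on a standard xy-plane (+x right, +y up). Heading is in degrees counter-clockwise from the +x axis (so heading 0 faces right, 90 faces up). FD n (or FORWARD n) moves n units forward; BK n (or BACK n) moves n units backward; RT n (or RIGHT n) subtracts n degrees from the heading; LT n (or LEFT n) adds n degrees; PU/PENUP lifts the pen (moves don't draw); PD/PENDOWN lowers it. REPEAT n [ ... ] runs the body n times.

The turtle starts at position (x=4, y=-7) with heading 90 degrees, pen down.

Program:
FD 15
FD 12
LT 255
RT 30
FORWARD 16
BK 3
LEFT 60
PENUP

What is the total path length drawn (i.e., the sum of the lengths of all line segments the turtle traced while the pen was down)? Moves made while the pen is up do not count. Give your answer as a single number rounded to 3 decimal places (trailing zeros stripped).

Executing turtle program step by step:
Start: pos=(4,-7), heading=90, pen down
FD 15: (4,-7) -> (4,8) [heading=90, draw]
FD 12: (4,8) -> (4,20) [heading=90, draw]
LT 255: heading 90 -> 345
RT 30: heading 345 -> 315
FD 16: (4,20) -> (15.314,8.686) [heading=315, draw]
BK 3: (15.314,8.686) -> (13.192,10.808) [heading=315, draw]
LT 60: heading 315 -> 15
PU: pen up
Final: pos=(13.192,10.808), heading=15, 4 segment(s) drawn

Segment lengths:
  seg 1: (4,-7) -> (4,8), length = 15
  seg 2: (4,8) -> (4,20), length = 12
  seg 3: (4,20) -> (15.314,8.686), length = 16
  seg 4: (15.314,8.686) -> (13.192,10.808), length = 3
Total = 46

Answer: 46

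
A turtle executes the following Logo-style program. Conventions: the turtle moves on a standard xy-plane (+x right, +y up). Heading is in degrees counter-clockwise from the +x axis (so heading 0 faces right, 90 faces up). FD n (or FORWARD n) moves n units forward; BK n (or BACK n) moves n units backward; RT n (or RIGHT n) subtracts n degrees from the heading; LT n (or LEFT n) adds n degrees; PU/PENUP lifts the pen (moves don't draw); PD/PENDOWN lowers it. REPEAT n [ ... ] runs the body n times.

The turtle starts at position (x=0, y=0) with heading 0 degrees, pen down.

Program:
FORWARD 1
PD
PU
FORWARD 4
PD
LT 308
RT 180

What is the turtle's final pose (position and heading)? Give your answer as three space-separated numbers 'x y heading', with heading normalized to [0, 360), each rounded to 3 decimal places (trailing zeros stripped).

Answer: 5 0 128

Derivation:
Executing turtle program step by step:
Start: pos=(0,0), heading=0, pen down
FD 1: (0,0) -> (1,0) [heading=0, draw]
PD: pen down
PU: pen up
FD 4: (1,0) -> (5,0) [heading=0, move]
PD: pen down
LT 308: heading 0 -> 308
RT 180: heading 308 -> 128
Final: pos=(5,0), heading=128, 1 segment(s) drawn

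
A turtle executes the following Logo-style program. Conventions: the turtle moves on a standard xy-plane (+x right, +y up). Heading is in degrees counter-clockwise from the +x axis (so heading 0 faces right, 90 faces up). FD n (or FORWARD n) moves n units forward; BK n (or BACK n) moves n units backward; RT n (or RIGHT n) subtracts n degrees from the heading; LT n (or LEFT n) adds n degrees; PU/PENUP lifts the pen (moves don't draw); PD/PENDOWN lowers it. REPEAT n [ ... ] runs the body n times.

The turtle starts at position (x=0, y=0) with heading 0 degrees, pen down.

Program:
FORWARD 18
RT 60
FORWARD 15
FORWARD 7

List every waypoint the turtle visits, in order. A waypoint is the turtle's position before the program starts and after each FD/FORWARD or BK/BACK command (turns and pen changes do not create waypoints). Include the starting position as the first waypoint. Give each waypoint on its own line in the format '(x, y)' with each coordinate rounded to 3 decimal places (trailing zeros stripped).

Executing turtle program step by step:
Start: pos=(0,0), heading=0, pen down
FD 18: (0,0) -> (18,0) [heading=0, draw]
RT 60: heading 0 -> 300
FD 15: (18,0) -> (25.5,-12.99) [heading=300, draw]
FD 7: (25.5,-12.99) -> (29,-19.053) [heading=300, draw]
Final: pos=(29,-19.053), heading=300, 3 segment(s) drawn
Waypoints (4 total):
(0, 0)
(18, 0)
(25.5, -12.99)
(29, -19.053)

Answer: (0, 0)
(18, 0)
(25.5, -12.99)
(29, -19.053)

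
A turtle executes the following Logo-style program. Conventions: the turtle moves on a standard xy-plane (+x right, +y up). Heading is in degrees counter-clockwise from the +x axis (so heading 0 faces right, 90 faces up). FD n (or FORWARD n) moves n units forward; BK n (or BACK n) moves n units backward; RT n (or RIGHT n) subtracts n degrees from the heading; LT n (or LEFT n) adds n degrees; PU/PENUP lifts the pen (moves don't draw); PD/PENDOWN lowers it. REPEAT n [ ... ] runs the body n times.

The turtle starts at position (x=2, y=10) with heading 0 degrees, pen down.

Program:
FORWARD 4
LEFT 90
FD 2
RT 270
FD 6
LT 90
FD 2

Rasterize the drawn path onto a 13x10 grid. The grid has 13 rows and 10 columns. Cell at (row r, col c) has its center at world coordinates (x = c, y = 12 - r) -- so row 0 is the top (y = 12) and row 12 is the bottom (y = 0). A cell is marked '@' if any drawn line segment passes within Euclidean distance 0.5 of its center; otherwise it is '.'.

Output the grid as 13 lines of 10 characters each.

Answer: @@@@@@@...
@.....@...
@.@@@@@...
..........
..........
..........
..........
..........
..........
..........
..........
..........
..........

Derivation:
Segment 0: (2,10) -> (6,10)
Segment 1: (6,10) -> (6,12)
Segment 2: (6,12) -> (0,12)
Segment 3: (0,12) -> (0,10)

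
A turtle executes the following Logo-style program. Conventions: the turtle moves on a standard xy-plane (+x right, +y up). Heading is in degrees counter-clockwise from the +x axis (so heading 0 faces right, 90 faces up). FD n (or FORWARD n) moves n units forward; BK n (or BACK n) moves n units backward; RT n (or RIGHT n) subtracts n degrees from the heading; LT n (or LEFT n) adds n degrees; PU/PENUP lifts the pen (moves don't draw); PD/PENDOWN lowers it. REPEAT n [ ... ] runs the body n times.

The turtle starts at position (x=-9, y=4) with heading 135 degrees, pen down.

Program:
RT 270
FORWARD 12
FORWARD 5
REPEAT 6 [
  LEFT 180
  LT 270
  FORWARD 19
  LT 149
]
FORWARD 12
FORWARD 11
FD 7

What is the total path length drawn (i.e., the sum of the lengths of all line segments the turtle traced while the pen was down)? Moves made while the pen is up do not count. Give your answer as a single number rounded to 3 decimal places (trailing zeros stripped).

Answer: 161

Derivation:
Executing turtle program step by step:
Start: pos=(-9,4), heading=135, pen down
RT 270: heading 135 -> 225
FD 12: (-9,4) -> (-17.485,-4.485) [heading=225, draw]
FD 5: (-17.485,-4.485) -> (-21.021,-8.021) [heading=225, draw]
REPEAT 6 [
  -- iteration 1/6 --
  LT 180: heading 225 -> 45
  LT 270: heading 45 -> 315
  FD 19: (-21.021,-8.021) -> (-7.586,-21.456) [heading=315, draw]
  LT 149: heading 315 -> 104
  -- iteration 2/6 --
  LT 180: heading 104 -> 284
  LT 270: heading 284 -> 194
  FD 19: (-7.586,-21.456) -> (-26.021,-26.052) [heading=194, draw]
  LT 149: heading 194 -> 343
  -- iteration 3/6 --
  LT 180: heading 343 -> 163
  LT 270: heading 163 -> 73
  FD 19: (-26.021,-26.052) -> (-20.466,-7.883) [heading=73, draw]
  LT 149: heading 73 -> 222
  -- iteration 4/6 --
  LT 180: heading 222 -> 42
  LT 270: heading 42 -> 312
  FD 19: (-20.466,-7.883) -> (-7.753,-22.002) [heading=312, draw]
  LT 149: heading 312 -> 101
  -- iteration 5/6 --
  LT 180: heading 101 -> 281
  LT 270: heading 281 -> 191
  FD 19: (-7.753,-22.002) -> (-26.404,-25.628) [heading=191, draw]
  LT 149: heading 191 -> 340
  -- iteration 6/6 --
  LT 180: heading 340 -> 160
  LT 270: heading 160 -> 70
  FD 19: (-26.404,-25.628) -> (-19.905,-7.774) [heading=70, draw]
  LT 149: heading 70 -> 219
]
FD 12: (-19.905,-7.774) -> (-29.231,-15.325) [heading=219, draw]
FD 11: (-29.231,-15.325) -> (-37.78,-22.248) [heading=219, draw]
FD 7: (-37.78,-22.248) -> (-43.22,-26.653) [heading=219, draw]
Final: pos=(-43.22,-26.653), heading=219, 11 segment(s) drawn

Segment lengths:
  seg 1: (-9,4) -> (-17.485,-4.485), length = 12
  seg 2: (-17.485,-4.485) -> (-21.021,-8.021), length = 5
  seg 3: (-21.021,-8.021) -> (-7.586,-21.456), length = 19
  seg 4: (-7.586,-21.456) -> (-26.021,-26.052), length = 19
  seg 5: (-26.021,-26.052) -> (-20.466,-7.883), length = 19
  seg 6: (-20.466,-7.883) -> (-7.753,-22.002), length = 19
  seg 7: (-7.753,-22.002) -> (-26.404,-25.628), length = 19
  seg 8: (-26.404,-25.628) -> (-19.905,-7.774), length = 19
  seg 9: (-19.905,-7.774) -> (-29.231,-15.325), length = 12
  seg 10: (-29.231,-15.325) -> (-37.78,-22.248), length = 11
  seg 11: (-37.78,-22.248) -> (-43.22,-26.653), length = 7
Total = 161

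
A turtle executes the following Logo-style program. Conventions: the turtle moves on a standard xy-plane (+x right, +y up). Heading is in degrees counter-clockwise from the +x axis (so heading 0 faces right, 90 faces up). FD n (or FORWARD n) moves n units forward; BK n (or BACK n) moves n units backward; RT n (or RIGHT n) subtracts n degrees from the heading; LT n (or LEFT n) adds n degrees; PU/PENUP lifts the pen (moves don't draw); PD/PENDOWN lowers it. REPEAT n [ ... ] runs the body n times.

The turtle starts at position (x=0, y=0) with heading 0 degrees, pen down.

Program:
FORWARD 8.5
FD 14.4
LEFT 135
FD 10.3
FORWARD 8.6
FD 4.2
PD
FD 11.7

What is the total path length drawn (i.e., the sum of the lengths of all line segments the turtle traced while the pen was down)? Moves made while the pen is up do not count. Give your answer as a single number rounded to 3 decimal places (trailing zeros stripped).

Answer: 57.7

Derivation:
Executing turtle program step by step:
Start: pos=(0,0), heading=0, pen down
FD 8.5: (0,0) -> (8.5,0) [heading=0, draw]
FD 14.4: (8.5,0) -> (22.9,0) [heading=0, draw]
LT 135: heading 0 -> 135
FD 10.3: (22.9,0) -> (15.617,7.283) [heading=135, draw]
FD 8.6: (15.617,7.283) -> (9.536,13.364) [heading=135, draw]
FD 4.2: (9.536,13.364) -> (6.566,16.334) [heading=135, draw]
PD: pen down
FD 11.7: (6.566,16.334) -> (-1.707,24.607) [heading=135, draw]
Final: pos=(-1.707,24.607), heading=135, 6 segment(s) drawn

Segment lengths:
  seg 1: (0,0) -> (8.5,0), length = 8.5
  seg 2: (8.5,0) -> (22.9,0), length = 14.4
  seg 3: (22.9,0) -> (15.617,7.283), length = 10.3
  seg 4: (15.617,7.283) -> (9.536,13.364), length = 8.6
  seg 5: (9.536,13.364) -> (6.566,16.334), length = 4.2
  seg 6: (6.566,16.334) -> (-1.707,24.607), length = 11.7
Total = 57.7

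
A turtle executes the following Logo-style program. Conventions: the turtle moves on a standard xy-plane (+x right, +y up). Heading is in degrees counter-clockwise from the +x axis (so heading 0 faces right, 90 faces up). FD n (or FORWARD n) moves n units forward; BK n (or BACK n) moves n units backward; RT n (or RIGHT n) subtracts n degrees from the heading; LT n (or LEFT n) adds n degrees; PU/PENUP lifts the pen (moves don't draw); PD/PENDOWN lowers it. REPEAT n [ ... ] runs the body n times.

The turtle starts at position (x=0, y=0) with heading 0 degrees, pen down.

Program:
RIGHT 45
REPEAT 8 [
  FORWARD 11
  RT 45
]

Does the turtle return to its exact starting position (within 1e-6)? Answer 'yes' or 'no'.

Executing turtle program step by step:
Start: pos=(0,0), heading=0, pen down
RT 45: heading 0 -> 315
REPEAT 8 [
  -- iteration 1/8 --
  FD 11: (0,0) -> (7.778,-7.778) [heading=315, draw]
  RT 45: heading 315 -> 270
  -- iteration 2/8 --
  FD 11: (7.778,-7.778) -> (7.778,-18.778) [heading=270, draw]
  RT 45: heading 270 -> 225
  -- iteration 3/8 --
  FD 11: (7.778,-18.778) -> (0,-26.556) [heading=225, draw]
  RT 45: heading 225 -> 180
  -- iteration 4/8 --
  FD 11: (0,-26.556) -> (-11,-26.556) [heading=180, draw]
  RT 45: heading 180 -> 135
  -- iteration 5/8 --
  FD 11: (-11,-26.556) -> (-18.778,-18.778) [heading=135, draw]
  RT 45: heading 135 -> 90
  -- iteration 6/8 --
  FD 11: (-18.778,-18.778) -> (-18.778,-7.778) [heading=90, draw]
  RT 45: heading 90 -> 45
  -- iteration 7/8 --
  FD 11: (-18.778,-7.778) -> (-11,0) [heading=45, draw]
  RT 45: heading 45 -> 0
  -- iteration 8/8 --
  FD 11: (-11,0) -> (0,0) [heading=0, draw]
  RT 45: heading 0 -> 315
]
Final: pos=(0,0), heading=315, 8 segment(s) drawn

Start position: (0, 0)
Final position: (0, 0)
Distance = 0; < 1e-6 -> CLOSED

Answer: yes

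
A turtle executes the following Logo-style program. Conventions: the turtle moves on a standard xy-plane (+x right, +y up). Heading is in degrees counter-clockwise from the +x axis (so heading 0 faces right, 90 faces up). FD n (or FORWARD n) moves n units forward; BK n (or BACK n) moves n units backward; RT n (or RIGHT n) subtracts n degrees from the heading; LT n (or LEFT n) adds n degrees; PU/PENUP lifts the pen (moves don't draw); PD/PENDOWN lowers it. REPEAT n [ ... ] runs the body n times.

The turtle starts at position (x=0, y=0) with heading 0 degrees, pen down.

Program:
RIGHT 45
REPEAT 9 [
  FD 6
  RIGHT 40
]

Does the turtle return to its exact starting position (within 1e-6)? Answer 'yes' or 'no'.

Answer: yes

Derivation:
Executing turtle program step by step:
Start: pos=(0,0), heading=0, pen down
RT 45: heading 0 -> 315
REPEAT 9 [
  -- iteration 1/9 --
  FD 6: (0,0) -> (4.243,-4.243) [heading=315, draw]
  RT 40: heading 315 -> 275
  -- iteration 2/9 --
  FD 6: (4.243,-4.243) -> (4.766,-10.22) [heading=275, draw]
  RT 40: heading 275 -> 235
  -- iteration 3/9 --
  FD 6: (4.766,-10.22) -> (1.324,-15.135) [heading=235, draw]
  RT 40: heading 235 -> 195
  -- iteration 4/9 --
  FD 6: (1.324,-15.135) -> (-4.471,-16.688) [heading=195, draw]
  RT 40: heading 195 -> 155
  -- iteration 5/9 --
  FD 6: (-4.471,-16.688) -> (-9.909,-14.152) [heading=155, draw]
  RT 40: heading 155 -> 115
  -- iteration 6/9 --
  FD 6: (-9.909,-14.152) -> (-12.445,-8.714) [heading=115, draw]
  RT 40: heading 115 -> 75
  -- iteration 7/9 --
  FD 6: (-12.445,-8.714) -> (-10.892,-2.919) [heading=75, draw]
  RT 40: heading 75 -> 35
  -- iteration 8/9 --
  FD 6: (-10.892,-2.919) -> (-5.977,0.523) [heading=35, draw]
  RT 40: heading 35 -> 355
  -- iteration 9/9 --
  FD 6: (-5.977,0.523) -> (0,0) [heading=355, draw]
  RT 40: heading 355 -> 315
]
Final: pos=(0,0), heading=315, 9 segment(s) drawn

Start position: (0, 0)
Final position: (0, 0)
Distance = 0; < 1e-6 -> CLOSED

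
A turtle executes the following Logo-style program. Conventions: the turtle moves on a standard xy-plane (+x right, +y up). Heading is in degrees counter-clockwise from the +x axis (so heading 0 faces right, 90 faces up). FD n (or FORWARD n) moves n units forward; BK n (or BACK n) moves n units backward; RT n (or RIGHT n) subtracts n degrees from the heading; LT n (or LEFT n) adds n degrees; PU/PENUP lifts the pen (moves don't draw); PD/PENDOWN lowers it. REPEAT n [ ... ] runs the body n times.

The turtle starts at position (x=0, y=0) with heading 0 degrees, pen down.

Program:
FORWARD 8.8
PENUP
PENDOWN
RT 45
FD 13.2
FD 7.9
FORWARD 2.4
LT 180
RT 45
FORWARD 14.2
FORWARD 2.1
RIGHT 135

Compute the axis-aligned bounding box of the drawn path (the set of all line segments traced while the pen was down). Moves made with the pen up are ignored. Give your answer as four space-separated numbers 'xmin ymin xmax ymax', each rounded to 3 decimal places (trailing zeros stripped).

Executing turtle program step by step:
Start: pos=(0,0), heading=0, pen down
FD 8.8: (0,0) -> (8.8,0) [heading=0, draw]
PU: pen up
PD: pen down
RT 45: heading 0 -> 315
FD 13.2: (8.8,0) -> (18.134,-9.334) [heading=315, draw]
FD 7.9: (18.134,-9.334) -> (23.72,-14.92) [heading=315, draw]
FD 2.4: (23.72,-14.92) -> (25.417,-16.617) [heading=315, draw]
LT 180: heading 315 -> 135
RT 45: heading 135 -> 90
FD 14.2: (25.417,-16.617) -> (25.417,-2.417) [heading=90, draw]
FD 2.1: (25.417,-2.417) -> (25.417,-0.317) [heading=90, draw]
RT 135: heading 90 -> 315
Final: pos=(25.417,-0.317), heading=315, 6 segment(s) drawn

Segment endpoints: x in {0, 8.8, 18.134, 23.72, 25.417}, y in {-16.617, -14.92, -9.334, -2.417, -0.317, 0}
xmin=0, ymin=-16.617, xmax=25.417, ymax=0

Answer: 0 -16.617 25.417 0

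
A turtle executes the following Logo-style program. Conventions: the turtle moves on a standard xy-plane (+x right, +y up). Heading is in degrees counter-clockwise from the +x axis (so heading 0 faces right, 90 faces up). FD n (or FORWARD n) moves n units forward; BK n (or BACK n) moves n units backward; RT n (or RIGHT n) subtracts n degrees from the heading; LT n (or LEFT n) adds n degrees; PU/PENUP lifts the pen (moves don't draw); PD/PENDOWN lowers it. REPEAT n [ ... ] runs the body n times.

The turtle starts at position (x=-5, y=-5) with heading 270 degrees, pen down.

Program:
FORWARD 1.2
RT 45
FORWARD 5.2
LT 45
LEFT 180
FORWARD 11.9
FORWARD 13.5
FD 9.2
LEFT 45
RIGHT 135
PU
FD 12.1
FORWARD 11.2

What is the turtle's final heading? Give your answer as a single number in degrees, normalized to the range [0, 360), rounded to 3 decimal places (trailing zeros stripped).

Answer: 0

Derivation:
Executing turtle program step by step:
Start: pos=(-5,-5), heading=270, pen down
FD 1.2: (-5,-5) -> (-5,-6.2) [heading=270, draw]
RT 45: heading 270 -> 225
FD 5.2: (-5,-6.2) -> (-8.677,-9.877) [heading=225, draw]
LT 45: heading 225 -> 270
LT 180: heading 270 -> 90
FD 11.9: (-8.677,-9.877) -> (-8.677,2.023) [heading=90, draw]
FD 13.5: (-8.677,2.023) -> (-8.677,15.523) [heading=90, draw]
FD 9.2: (-8.677,15.523) -> (-8.677,24.723) [heading=90, draw]
LT 45: heading 90 -> 135
RT 135: heading 135 -> 0
PU: pen up
FD 12.1: (-8.677,24.723) -> (3.423,24.723) [heading=0, move]
FD 11.2: (3.423,24.723) -> (14.623,24.723) [heading=0, move]
Final: pos=(14.623,24.723), heading=0, 5 segment(s) drawn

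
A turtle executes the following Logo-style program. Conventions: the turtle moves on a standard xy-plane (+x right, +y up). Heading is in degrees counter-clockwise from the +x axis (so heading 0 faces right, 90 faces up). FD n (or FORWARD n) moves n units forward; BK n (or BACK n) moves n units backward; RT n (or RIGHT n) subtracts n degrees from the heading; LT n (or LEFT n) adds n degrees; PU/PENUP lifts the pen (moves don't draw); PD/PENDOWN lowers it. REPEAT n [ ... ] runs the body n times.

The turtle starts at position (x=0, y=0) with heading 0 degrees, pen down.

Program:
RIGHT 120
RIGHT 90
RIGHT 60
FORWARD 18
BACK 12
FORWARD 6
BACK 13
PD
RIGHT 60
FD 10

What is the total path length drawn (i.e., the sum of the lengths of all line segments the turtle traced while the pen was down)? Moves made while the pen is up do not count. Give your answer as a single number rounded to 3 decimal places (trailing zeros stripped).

Answer: 59

Derivation:
Executing turtle program step by step:
Start: pos=(0,0), heading=0, pen down
RT 120: heading 0 -> 240
RT 90: heading 240 -> 150
RT 60: heading 150 -> 90
FD 18: (0,0) -> (0,18) [heading=90, draw]
BK 12: (0,18) -> (0,6) [heading=90, draw]
FD 6: (0,6) -> (0,12) [heading=90, draw]
BK 13: (0,12) -> (0,-1) [heading=90, draw]
PD: pen down
RT 60: heading 90 -> 30
FD 10: (0,-1) -> (8.66,4) [heading=30, draw]
Final: pos=(8.66,4), heading=30, 5 segment(s) drawn

Segment lengths:
  seg 1: (0,0) -> (0,18), length = 18
  seg 2: (0,18) -> (0,6), length = 12
  seg 3: (0,6) -> (0,12), length = 6
  seg 4: (0,12) -> (0,-1), length = 13
  seg 5: (0,-1) -> (8.66,4), length = 10
Total = 59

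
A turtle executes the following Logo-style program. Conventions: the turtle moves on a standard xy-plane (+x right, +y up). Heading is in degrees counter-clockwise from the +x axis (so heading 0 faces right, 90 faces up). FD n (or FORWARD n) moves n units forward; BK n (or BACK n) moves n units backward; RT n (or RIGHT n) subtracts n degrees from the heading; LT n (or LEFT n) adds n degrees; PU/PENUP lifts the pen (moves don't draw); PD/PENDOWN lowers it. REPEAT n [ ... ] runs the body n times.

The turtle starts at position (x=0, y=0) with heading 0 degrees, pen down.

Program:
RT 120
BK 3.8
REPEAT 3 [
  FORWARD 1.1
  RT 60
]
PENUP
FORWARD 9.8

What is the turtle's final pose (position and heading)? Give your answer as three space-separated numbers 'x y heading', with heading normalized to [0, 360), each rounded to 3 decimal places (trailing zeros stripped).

Answer: 4.6 11.778 60

Derivation:
Executing turtle program step by step:
Start: pos=(0,0), heading=0, pen down
RT 120: heading 0 -> 240
BK 3.8: (0,0) -> (1.9,3.291) [heading=240, draw]
REPEAT 3 [
  -- iteration 1/3 --
  FD 1.1: (1.9,3.291) -> (1.35,2.338) [heading=240, draw]
  RT 60: heading 240 -> 180
  -- iteration 2/3 --
  FD 1.1: (1.35,2.338) -> (0.25,2.338) [heading=180, draw]
  RT 60: heading 180 -> 120
  -- iteration 3/3 --
  FD 1.1: (0.25,2.338) -> (-0.3,3.291) [heading=120, draw]
  RT 60: heading 120 -> 60
]
PU: pen up
FD 9.8: (-0.3,3.291) -> (4.6,11.778) [heading=60, move]
Final: pos=(4.6,11.778), heading=60, 4 segment(s) drawn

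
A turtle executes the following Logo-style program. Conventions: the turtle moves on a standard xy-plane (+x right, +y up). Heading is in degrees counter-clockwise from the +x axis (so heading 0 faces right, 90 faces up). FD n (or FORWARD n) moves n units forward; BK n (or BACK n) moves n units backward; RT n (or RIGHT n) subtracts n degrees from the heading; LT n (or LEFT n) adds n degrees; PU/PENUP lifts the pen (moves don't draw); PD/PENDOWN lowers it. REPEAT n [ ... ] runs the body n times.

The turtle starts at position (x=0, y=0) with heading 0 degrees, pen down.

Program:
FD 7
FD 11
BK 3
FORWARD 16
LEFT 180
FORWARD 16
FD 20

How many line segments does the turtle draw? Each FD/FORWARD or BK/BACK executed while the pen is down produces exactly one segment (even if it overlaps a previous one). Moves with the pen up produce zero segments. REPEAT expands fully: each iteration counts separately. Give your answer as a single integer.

Answer: 6

Derivation:
Executing turtle program step by step:
Start: pos=(0,0), heading=0, pen down
FD 7: (0,0) -> (7,0) [heading=0, draw]
FD 11: (7,0) -> (18,0) [heading=0, draw]
BK 3: (18,0) -> (15,0) [heading=0, draw]
FD 16: (15,0) -> (31,0) [heading=0, draw]
LT 180: heading 0 -> 180
FD 16: (31,0) -> (15,0) [heading=180, draw]
FD 20: (15,0) -> (-5,0) [heading=180, draw]
Final: pos=(-5,0), heading=180, 6 segment(s) drawn
Segments drawn: 6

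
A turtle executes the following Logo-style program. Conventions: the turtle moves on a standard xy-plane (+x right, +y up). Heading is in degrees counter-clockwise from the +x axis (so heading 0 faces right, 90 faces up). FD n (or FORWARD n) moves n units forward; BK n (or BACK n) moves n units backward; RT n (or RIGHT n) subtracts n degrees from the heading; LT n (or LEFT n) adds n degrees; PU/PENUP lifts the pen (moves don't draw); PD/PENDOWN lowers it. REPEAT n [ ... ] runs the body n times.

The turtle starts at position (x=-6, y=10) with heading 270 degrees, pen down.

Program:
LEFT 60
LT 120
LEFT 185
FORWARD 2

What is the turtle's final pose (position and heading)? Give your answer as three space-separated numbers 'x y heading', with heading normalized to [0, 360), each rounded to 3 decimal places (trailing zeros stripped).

Answer: -5.826 8.008 275

Derivation:
Executing turtle program step by step:
Start: pos=(-6,10), heading=270, pen down
LT 60: heading 270 -> 330
LT 120: heading 330 -> 90
LT 185: heading 90 -> 275
FD 2: (-6,10) -> (-5.826,8.008) [heading=275, draw]
Final: pos=(-5.826,8.008), heading=275, 1 segment(s) drawn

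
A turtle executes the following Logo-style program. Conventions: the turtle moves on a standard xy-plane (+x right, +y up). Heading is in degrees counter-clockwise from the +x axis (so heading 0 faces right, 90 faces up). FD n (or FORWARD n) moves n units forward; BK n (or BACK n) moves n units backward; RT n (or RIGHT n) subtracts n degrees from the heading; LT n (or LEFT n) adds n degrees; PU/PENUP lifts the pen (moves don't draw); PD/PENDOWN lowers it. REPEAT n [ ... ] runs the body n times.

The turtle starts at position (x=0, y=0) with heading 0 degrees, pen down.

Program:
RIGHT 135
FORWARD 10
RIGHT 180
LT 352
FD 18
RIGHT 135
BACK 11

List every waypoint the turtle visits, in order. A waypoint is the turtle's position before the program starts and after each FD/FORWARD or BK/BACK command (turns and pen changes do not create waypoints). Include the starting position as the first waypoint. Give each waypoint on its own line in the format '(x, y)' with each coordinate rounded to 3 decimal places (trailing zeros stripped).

Executing turtle program step by step:
Start: pos=(0,0), heading=0, pen down
RT 135: heading 0 -> 225
FD 10: (0,0) -> (-7.071,-7.071) [heading=225, draw]
RT 180: heading 225 -> 45
LT 352: heading 45 -> 37
FD 18: (-7.071,-7.071) -> (7.304,3.762) [heading=37, draw]
RT 135: heading 37 -> 262
BK 11: (7.304,3.762) -> (8.835,14.655) [heading=262, draw]
Final: pos=(8.835,14.655), heading=262, 3 segment(s) drawn
Waypoints (4 total):
(0, 0)
(-7.071, -7.071)
(7.304, 3.762)
(8.835, 14.655)

Answer: (0, 0)
(-7.071, -7.071)
(7.304, 3.762)
(8.835, 14.655)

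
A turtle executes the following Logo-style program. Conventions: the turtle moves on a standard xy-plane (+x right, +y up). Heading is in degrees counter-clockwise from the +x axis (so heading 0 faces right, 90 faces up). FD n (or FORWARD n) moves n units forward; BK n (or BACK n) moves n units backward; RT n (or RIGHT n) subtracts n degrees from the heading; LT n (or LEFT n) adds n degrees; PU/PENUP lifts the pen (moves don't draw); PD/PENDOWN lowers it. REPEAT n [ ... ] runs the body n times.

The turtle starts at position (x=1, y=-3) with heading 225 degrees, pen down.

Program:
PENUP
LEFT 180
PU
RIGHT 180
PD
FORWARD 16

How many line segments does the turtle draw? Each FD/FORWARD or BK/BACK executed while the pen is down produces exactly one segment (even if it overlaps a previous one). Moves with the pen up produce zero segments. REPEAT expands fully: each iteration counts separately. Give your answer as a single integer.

Answer: 1

Derivation:
Executing turtle program step by step:
Start: pos=(1,-3), heading=225, pen down
PU: pen up
LT 180: heading 225 -> 45
PU: pen up
RT 180: heading 45 -> 225
PD: pen down
FD 16: (1,-3) -> (-10.314,-14.314) [heading=225, draw]
Final: pos=(-10.314,-14.314), heading=225, 1 segment(s) drawn
Segments drawn: 1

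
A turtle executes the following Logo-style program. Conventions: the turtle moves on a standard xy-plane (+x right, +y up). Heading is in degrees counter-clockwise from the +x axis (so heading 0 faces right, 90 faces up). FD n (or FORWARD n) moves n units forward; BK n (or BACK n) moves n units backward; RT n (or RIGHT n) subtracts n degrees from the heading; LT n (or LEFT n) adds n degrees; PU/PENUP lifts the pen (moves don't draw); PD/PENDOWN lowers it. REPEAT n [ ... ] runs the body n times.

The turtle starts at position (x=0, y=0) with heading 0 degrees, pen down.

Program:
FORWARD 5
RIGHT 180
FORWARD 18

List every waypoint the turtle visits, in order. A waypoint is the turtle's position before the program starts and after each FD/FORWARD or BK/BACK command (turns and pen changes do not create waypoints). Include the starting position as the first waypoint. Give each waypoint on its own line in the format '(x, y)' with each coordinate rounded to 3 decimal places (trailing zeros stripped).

Executing turtle program step by step:
Start: pos=(0,0), heading=0, pen down
FD 5: (0,0) -> (5,0) [heading=0, draw]
RT 180: heading 0 -> 180
FD 18: (5,0) -> (-13,0) [heading=180, draw]
Final: pos=(-13,0), heading=180, 2 segment(s) drawn
Waypoints (3 total):
(0, 0)
(5, 0)
(-13, 0)

Answer: (0, 0)
(5, 0)
(-13, 0)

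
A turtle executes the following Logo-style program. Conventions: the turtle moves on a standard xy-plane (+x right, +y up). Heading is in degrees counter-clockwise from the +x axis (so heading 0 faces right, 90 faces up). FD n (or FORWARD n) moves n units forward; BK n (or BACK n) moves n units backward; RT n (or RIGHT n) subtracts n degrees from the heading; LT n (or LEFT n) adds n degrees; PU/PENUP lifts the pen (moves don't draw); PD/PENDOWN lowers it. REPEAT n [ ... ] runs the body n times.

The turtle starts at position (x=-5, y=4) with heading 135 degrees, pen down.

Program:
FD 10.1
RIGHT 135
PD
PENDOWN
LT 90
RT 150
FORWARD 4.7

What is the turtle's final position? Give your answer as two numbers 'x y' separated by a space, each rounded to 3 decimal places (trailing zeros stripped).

Answer: -9.792 7.071

Derivation:
Executing turtle program step by step:
Start: pos=(-5,4), heading=135, pen down
FD 10.1: (-5,4) -> (-12.142,11.142) [heading=135, draw]
RT 135: heading 135 -> 0
PD: pen down
PD: pen down
LT 90: heading 0 -> 90
RT 150: heading 90 -> 300
FD 4.7: (-12.142,11.142) -> (-9.792,7.071) [heading=300, draw]
Final: pos=(-9.792,7.071), heading=300, 2 segment(s) drawn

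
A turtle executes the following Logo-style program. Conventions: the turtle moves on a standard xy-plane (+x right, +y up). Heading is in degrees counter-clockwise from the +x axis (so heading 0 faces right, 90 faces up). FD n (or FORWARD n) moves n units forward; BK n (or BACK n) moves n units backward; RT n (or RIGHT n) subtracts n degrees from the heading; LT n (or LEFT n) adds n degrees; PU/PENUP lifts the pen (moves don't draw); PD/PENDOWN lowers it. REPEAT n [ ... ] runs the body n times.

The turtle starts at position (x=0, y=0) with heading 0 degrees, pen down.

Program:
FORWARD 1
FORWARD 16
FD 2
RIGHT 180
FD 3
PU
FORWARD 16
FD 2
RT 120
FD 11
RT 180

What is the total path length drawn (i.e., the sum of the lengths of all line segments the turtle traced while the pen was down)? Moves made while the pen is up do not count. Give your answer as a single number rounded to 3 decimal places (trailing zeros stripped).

Answer: 22

Derivation:
Executing turtle program step by step:
Start: pos=(0,0), heading=0, pen down
FD 1: (0,0) -> (1,0) [heading=0, draw]
FD 16: (1,0) -> (17,0) [heading=0, draw]
FD 2: (17,0) -> (19,0) [heading=0, draw]
RT 180: heading 0 -> 180
FD 3: (19,0) -> (16,0) [heading=180, draw]
PU: pen up
FD 16: (16,0) -> (0,0) [heading=180, move]
FD 2: (0,0) -> (-2,0) [heading=180, move]
RT 120: heading 180 -> 60
FD 11: (-2,0) -> (3.5,9.526) [heading=60, move]
RT 180: heading 60 -> 240
Final: pos=(3.5,9.526), heading=240, 4 segment(s) drawn

Segment lengths:
  seg 1: (0,0) -> (1,0), length = 1
  seg 2: (1,0) -> (17,0), length = 16
  seg 3: (17,0) -> (19,0), length = 2
  seg 4: (19,0) -> (16,0), length = 3
Total = 22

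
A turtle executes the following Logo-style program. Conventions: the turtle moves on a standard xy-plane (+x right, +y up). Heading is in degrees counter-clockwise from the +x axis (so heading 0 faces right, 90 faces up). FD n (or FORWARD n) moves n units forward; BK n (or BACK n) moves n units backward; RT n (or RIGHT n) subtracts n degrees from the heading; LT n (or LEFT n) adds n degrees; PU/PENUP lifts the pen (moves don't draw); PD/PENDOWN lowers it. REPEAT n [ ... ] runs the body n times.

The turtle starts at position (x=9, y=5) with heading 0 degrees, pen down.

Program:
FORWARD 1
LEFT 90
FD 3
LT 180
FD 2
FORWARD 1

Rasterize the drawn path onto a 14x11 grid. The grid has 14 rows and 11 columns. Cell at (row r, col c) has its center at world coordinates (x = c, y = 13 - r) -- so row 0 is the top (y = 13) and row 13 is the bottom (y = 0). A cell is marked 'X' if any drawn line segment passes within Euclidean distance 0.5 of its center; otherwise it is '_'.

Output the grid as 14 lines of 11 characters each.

Segment 0: (9,5) -> (10,5)
Segment 1: (10,5) -> (10,8)
Segment 2: (10,8) -> (10,6)
Segment 3: (10,6) -> (10,5)

Answer: ___________
___________
___________
___________
___________
__________X
__________X
__________X
_________XX
___________
___________
___________
___________
___________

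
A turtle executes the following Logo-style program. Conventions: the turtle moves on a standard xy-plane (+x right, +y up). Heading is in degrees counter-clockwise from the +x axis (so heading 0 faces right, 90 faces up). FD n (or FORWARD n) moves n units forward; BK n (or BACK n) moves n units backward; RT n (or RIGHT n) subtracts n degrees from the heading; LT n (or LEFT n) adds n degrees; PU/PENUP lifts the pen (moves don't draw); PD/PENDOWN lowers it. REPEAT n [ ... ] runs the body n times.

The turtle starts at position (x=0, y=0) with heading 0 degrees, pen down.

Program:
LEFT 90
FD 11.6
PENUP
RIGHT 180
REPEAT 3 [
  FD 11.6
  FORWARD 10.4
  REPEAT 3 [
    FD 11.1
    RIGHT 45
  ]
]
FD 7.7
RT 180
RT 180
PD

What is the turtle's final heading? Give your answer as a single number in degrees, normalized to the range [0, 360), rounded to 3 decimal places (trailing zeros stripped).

Executing turtle program step by step:
Start: pos=(0,0), heading=0, pen down
LT 90: heading 0 -> 90
FD 11.6: (0,0) -> (0,11.6) [heading=90, draw]
PU: pen up
RT 180: heading 90 -> 270
REPEAT 3 [
  -- iteration 1/3 --
  FD 11.6: (0,11.6) -> (0,0) [heading=270, move]
  FD 10.4: (0,0) -> (0,-10.4) [heading=270, move]
  REPEAT 3 [
    -- iteration 1/3 --
    FD 11.1: (0,-10.4) -> (0,-21.5) [heading=270, move]
    RT 45: heading 270 -> 225
    -- iteration 2/3 --
    FD 11.1: (0,-21.5) -> (-7.849,-29.349) [heading=225, move]
    RT 45: heading 225 -> 180
    -- iteration 3/3 --
    FD 11.1: (-7.849,-29.349) -> (-18.949,-29.349) [heading=180, move]
    RT 45: heading 180 -> 135
  ]
  -- iteration 2/3 --
  FD 11.6: (-18.949,-29.349) -> (-27.151,-21.146) [heading=135, move]
  FD 10.4: (-27.151,-21.146) -> (-34.505,-13.793) [heading=135, move]
  REPEAT 3 [
    -- iteration 1/3 --
    FD 11.1: (-34.505,-13.793) -> (-42.354,-5.944) [heading=135, move]
    RT 45: heading 135 -> 90
    -- iteration 2/3 --
    FD 11.1: (-42.354,-5.944) -> (-42.354,5.156) [heading=90, move]
    RT 45: heading 90 -> 45
    -- iteration 3/3 --
    FD 11.1: (-42.354,5.156) -> (-34.505,13.005) [heading=45, move]
    RT 45: heading 45 -> 0
  ]
  -- iteration 3/3 --
  FD 11.6: (-34.505,13.005) -> (-22.905,13.005) [heading=0, move]
  FD 10.4: (-22.905,13.005) -> (-12.505,13.005) [heading=0, move]
  REPEAT 3 [
    -- iteration 1/3 --
    FD 11.1: (-12.505,13.005) -> (-1.405,13.005) [heading=0, move]
    RT 45: heading 0 -> 315
    -- iteration 2/3 --
    FD 11.1: (-1.405,13.005) -> (6.444,5.156) [heading=315, move]
    RT 45: heading 315 -> 270
    -- iteration 3/3 --
    FD 11.1: (6.444,5.156) -> (6.444,-5.944) [heading=270, move]
    RT 45: heading 270 -> 225
  ]
]
FD 7.7: (6.444,-5.944) -> (0.999,-11.388) [heading=225, move]
RT 180: heading 225 -> 45
RT 180: heading 45 -> 225
PD: pen down
Final: pos=(0.999,-11.388), heading=225, 1 segment(s) drawn

Answer: 225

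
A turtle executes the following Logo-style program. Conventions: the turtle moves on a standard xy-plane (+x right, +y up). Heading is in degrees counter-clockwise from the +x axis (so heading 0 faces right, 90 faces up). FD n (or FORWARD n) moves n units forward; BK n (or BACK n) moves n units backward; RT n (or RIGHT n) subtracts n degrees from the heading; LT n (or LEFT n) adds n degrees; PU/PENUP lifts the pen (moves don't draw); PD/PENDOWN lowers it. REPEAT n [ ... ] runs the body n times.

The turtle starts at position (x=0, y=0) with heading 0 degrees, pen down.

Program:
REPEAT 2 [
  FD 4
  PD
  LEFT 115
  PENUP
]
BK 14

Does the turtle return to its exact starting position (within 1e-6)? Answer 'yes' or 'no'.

Answer: no

Derivation:
Executing turtle program step by step:
Start: pos=(0,0), heading=0, pen down
REPEAT 2 [
  -- iteration 1/2 --
  FD 4: (0,0) -> (4,0) [heading=0, draw]
  PD: pen down
  LT 115: heading 0 -> 115
  PU: pen up
  -- iteration 2/2 --
  FD 4: (4,0) -> (2.31,3.625) [heading=115, move]
  PD: pen down
  LT 115: heading 115 -> 230
  PU: pen up
]
BK 14: (2.31,3.625) -> (11.309,14.35) [heading=230, move]
Final: pos=(11.309,14.35), heading=230, 1 segment(s) drawn

Start position: (0, 0)
Final position: (11.309, 14.35)
Distance = 18.27; >= 1e-6 -> NOT closed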